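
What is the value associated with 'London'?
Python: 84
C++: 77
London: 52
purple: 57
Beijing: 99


Looking up key 'London'
Value: 52

52


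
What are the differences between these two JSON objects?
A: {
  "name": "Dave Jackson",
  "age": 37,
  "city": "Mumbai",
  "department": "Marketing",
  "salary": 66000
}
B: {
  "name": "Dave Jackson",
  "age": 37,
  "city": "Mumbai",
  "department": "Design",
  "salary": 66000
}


Comparing each field (in key order):
  name: same
  age: same
  city: same
  department: DIFFERENT
  salary: same
Differences:
  department: Marketing -> Design

1 field(s) changed

1 change: department


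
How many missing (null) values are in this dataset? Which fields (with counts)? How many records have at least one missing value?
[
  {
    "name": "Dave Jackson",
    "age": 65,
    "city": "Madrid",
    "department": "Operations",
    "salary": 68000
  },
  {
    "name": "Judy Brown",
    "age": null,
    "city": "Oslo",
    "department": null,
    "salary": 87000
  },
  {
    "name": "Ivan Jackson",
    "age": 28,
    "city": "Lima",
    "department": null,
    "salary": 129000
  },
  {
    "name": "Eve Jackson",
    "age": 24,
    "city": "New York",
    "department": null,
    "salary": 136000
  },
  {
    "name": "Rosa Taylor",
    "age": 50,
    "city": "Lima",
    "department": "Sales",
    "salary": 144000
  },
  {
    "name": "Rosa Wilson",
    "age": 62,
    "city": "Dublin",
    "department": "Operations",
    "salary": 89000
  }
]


Checking for missing (null) values in 6 records:

  Dave Jackson: complete
  Judy Brown: age, department
  Ivan Jackson: department
  Eve Jackson: department
  Rosa Taylor: complete
  Rosa Wilson: complete

Per field:
  name: 0 missing
  age: 1 missing
  city: 0 missing
  department: 3 missing
  salary: 0 missing

Total missing values: 4
Records with any missing: 3

4 missing values (age: 1, department: 3); 3 incomplete records


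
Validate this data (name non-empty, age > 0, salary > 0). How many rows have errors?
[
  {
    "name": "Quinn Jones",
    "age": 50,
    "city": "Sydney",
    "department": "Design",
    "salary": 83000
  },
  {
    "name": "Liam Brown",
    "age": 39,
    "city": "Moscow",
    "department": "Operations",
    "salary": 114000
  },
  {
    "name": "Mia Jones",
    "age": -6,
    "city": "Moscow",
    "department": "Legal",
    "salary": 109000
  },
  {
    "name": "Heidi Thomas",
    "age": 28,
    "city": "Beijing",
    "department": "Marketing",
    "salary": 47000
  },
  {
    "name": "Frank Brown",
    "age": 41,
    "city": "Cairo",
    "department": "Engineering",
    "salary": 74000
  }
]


Validating 5 records:
Rules: name non-empty, age > 0, salary > 0

  Row 1 (Quinn Jones): OK
  Row 2 (Liam Brown): OK
  Row 3 (Mia Jones): negative age: -6
  Row 4 (Heidi Thomas): OK
  Row 5 (Frank Brown): OK

Total errors: 1

1 errors


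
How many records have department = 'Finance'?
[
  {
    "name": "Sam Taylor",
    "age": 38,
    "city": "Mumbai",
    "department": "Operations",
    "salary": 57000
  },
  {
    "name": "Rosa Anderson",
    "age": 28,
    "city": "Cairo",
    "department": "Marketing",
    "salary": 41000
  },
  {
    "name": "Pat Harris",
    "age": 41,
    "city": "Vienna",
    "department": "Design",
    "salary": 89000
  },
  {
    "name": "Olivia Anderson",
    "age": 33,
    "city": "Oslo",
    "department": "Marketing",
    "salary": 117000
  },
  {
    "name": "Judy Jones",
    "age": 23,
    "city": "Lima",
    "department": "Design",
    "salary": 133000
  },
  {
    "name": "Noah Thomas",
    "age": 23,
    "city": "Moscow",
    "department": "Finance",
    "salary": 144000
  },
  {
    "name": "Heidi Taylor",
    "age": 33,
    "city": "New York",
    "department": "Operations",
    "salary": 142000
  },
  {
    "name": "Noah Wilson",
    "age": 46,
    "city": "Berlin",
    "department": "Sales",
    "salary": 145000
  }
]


Data: 8 records
Condition: department = 'Finance'

Checking each record:
  Sam Taylor: Operations
  Rosa Anderson: Marketing
  Pat Harris: Design
  Olivia Anderson: Marketing
  Judy Jones: Design
  Noah Thomas: Finance MATCH
  Heidi Taylor: Operations
  Noah Wilson: Sales

Count: 1

1


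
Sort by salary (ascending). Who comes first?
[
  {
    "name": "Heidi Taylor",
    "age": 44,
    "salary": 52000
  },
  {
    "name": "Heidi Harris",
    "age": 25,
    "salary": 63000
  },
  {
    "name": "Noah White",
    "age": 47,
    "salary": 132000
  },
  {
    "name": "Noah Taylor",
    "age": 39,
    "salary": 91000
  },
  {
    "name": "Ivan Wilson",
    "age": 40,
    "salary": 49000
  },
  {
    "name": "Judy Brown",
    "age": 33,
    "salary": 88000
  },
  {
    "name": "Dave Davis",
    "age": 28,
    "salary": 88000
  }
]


Sort by: salary (ascending)

Sorted order:
  1. Ivan Wilson (salary = 49000)
  2. Heidi Taylor (salary = 52000)
  3. Heidi Harris (salary = 63000)
  4. Judy Brown (salary = 88000)
  5. Dave Davis (salary = 88000)
  6. Noah Taylor (salary = 91000)
  7. Noah White (salary = 132000)

First: Ivan Wilson

Ivan Wilson


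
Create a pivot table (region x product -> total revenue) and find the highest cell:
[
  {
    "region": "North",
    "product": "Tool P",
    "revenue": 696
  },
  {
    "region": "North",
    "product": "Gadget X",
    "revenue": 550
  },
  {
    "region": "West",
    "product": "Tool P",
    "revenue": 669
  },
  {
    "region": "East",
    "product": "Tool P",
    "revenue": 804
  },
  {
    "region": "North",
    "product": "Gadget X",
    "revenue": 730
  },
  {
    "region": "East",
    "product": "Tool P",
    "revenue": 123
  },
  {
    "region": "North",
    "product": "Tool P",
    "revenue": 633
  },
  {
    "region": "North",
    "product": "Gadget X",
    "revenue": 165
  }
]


Pivot: region (rows) x product (columns) -> total revenue

     Gadget X      Tool P      
East             0           927  
North         1445          1329  
West             0           669  

Highest: North / Gadget X = $1445

North / Gadget X = $1445


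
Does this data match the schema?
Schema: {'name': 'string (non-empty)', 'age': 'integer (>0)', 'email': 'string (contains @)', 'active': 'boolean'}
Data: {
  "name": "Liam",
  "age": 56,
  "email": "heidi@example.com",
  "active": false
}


Validating each field against schema:
  name: OK (non-empty string)
  age: OK (positive integer)
  email: OK (string with @)
  active: OK (boolean)

Result: VALID

VALID


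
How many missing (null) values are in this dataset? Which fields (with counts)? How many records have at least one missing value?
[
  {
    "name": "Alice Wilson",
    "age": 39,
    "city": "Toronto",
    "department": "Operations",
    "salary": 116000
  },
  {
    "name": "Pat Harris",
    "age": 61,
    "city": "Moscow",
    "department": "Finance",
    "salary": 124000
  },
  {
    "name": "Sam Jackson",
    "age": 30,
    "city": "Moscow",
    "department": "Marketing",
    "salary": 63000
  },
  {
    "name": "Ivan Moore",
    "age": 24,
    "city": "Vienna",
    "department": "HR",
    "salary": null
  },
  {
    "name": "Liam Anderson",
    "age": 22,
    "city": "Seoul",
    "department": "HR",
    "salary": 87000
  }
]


Checking for missing (null) values in 5 records:

  Alice Wilson: complete
  Pat Harris: complete
  Sam Jackson: complete
  Ivan Moore: salary
  Liam Anderson: complete

Per field:
  name: 0 missing
  age: 0 missing
  city: 0 missing
  department: 0 missing
  salary: 1 missing

Total missing values: 1
Records with any missing: 1

1 missing values (salary: 1); 1 incomplete records


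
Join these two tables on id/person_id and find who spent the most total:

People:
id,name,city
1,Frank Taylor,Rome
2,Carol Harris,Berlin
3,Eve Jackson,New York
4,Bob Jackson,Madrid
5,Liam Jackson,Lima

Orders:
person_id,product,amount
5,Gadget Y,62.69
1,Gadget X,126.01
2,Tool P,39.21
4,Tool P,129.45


Join on: people.id = orders.person_id

Joined rows:
  Liam Jackson (Lima) bought Gadget Y for $62.69
  Frank Taylor (Rome) bought Gadget X for $126.01
  Carol Harris (Berlin) bought Tool P for $39.21
  Bob Jackson (Madrid) bought Tool P for $129.45

Total per person:
  Bob Jackson: $129.45
  Frank Taylor: $126.01
  Liam Jackson: $62.69
  Carol Harris: $39.21

Top spender: Bob Jackson ($129.45)

Bob Jackson ($129.45)


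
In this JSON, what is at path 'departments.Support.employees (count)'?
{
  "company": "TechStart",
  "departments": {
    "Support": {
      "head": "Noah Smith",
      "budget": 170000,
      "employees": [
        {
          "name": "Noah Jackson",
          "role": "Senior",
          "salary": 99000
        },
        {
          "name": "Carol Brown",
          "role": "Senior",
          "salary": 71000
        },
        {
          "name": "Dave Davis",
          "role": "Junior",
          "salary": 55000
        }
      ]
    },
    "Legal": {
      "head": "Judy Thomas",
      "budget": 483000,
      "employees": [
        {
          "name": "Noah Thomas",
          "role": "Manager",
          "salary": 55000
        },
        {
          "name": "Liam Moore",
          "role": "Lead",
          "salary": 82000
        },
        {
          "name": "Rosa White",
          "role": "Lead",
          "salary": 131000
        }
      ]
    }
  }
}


Path: departments.Support.employees (count)

Navigate:
  -> departments
  -> Support
  -> employees (array, length 3)

3


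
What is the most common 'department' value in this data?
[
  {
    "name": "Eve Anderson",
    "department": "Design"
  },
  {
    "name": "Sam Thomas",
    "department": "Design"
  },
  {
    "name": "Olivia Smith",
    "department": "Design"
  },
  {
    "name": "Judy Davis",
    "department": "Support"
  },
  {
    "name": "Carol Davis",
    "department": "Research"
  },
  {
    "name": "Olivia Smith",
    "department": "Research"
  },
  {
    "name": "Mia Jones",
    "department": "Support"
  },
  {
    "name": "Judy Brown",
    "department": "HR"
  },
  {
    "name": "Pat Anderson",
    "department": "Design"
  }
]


Counting 'department' values across 9 records:

  Design: 4 ####
  Support: 2 ##
  Research: 2 ##
  HR: 1 #

Most common: Design (4 times)

Design (4 times)


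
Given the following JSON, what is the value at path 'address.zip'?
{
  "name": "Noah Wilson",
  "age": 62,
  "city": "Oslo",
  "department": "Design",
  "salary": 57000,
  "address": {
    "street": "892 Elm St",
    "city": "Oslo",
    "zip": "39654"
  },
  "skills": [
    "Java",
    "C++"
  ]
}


Query: address.zip
Path: address -> zip
Value: 39654

39654


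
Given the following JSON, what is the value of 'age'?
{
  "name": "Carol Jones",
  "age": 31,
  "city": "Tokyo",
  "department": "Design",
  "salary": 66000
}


Looking up field 'age'
Value: 31

31


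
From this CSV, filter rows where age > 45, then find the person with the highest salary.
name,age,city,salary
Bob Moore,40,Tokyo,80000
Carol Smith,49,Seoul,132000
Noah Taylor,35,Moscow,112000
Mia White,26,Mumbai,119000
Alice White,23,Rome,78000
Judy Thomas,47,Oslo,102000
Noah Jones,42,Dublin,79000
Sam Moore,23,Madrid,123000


Filter: age > 45
Sort by: salary (descending)

Filtered records (2):
  Carol Smith, age 49, salary $132000
  Judy Thomas, age 47, salary $102000

Highest salary: Carol Smith ($132000)

Carol Smith


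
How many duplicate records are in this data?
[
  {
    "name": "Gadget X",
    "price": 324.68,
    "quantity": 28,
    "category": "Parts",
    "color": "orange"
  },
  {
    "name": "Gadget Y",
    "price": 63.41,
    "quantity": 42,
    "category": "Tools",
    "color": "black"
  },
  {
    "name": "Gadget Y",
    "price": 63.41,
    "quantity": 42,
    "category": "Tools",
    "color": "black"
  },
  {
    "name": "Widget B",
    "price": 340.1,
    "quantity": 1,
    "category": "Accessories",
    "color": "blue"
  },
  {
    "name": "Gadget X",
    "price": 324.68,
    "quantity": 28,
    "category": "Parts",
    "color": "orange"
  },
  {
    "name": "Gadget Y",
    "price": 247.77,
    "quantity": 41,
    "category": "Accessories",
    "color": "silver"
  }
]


Checking 6 records for duplicates:

  Row 1: Gadget X ($324.68, qty 28)
  Row 2: Gadget Y ($63.41, qty 42)
  Row 3: Gadget Y ($63.41, qty 42) <-- DUPLICATE
  Row 4: Widget B ($340.1, qty 1)
  Row 5: Gadget X ($324.68, qty 28) <-- DUPLICATE
  Row 6: Gadget Y ($247.77, qty 41)

Duplicates found: 2
Unique records: 4

2 duplicates, 4 unique


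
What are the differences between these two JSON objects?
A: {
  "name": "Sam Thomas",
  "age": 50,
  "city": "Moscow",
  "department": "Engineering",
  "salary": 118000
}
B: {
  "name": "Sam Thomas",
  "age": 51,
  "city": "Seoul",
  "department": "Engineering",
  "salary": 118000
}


Comparing each field (in key order):
  name: same
  age: DIFFERENT
  city: DIFFERENT
  department: same
  salary: same
Differences:
  age: 50 -> 51
  city: Moscow -> Seoul

2 field(s) changed

2 changes: age, city


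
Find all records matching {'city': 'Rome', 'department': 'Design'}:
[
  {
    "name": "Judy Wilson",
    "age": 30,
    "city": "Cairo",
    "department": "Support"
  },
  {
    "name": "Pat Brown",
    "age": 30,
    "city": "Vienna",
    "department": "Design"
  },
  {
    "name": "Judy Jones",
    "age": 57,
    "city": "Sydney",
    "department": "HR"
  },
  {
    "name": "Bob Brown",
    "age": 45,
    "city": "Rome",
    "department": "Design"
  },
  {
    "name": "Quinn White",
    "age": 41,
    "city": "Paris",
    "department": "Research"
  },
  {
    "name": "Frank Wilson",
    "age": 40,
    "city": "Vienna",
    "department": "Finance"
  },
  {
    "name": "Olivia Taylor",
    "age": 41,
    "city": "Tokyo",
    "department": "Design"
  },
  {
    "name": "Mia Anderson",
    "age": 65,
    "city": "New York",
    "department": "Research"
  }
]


Search criteria: {'city': 'Rome', 'department': 'Design'}

Checking 8 records:
  Judy Wilson: {city: Cairo, department: Support}
  Pat Brown: {city: Vienna, department: Design}
  Judy Jones: {city: Sydney, department: HR}
  Bob Brown: {city: Rome, department: Design} <-- MATCH
  Quinn White: {city: Paris, department: Research}
  Frank Wilson: {city: Vienna, department: Finance}
  Olivia Taylor: {city: Tokyo, department: Design}
  Mia Anderson: {city: New York, department: Research}

Matches: ["Bob Brown"]

["Bob Brown"]


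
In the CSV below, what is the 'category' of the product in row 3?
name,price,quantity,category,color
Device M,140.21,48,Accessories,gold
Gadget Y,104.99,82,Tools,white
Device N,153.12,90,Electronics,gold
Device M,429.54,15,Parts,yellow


Query: Row 3 ('Device N'), column 'category'
Value: Electronics

Electronics


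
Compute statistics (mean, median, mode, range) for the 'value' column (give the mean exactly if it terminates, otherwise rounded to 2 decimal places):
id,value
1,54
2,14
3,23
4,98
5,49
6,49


Data: [54, 14, 23, 98, 49, 49]
Count: 6
Sum: 287
Mean: 287/6 ≈ 47.83 (rounded to 2 decimal places)
Sorted: [14, 23, 49, 49, 54, 98]
Median: 49.0
Mode: 49 (2 times)
Range: 98 - 14 = 84
Min: 14, Max: 98

mean≈47.83, median=49.0, mode=49, range=84


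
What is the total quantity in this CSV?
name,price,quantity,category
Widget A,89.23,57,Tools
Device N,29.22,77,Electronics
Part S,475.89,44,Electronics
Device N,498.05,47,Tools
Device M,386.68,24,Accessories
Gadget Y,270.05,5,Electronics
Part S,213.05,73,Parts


Computing total quantity:
Values: [57, 77, 44, 47, 24, 5, 73]
Sum = 327

327


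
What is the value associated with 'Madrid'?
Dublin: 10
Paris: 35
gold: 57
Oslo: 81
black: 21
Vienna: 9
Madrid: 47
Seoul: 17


Looking up key 'Madrid'
Value: 47

47


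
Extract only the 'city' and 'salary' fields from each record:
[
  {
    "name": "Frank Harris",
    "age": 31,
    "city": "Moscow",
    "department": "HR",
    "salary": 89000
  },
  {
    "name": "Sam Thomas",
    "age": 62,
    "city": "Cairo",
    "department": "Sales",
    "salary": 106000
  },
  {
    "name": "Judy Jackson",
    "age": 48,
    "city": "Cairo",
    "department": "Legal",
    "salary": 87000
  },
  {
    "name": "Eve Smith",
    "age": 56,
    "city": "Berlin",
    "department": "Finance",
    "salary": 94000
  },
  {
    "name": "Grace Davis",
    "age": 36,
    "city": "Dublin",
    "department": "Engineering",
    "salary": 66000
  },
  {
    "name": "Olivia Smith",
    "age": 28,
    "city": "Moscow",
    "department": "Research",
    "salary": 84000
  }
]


Original: 6 records with fields: name, age, city, department, salary
Keep: ['city', 'salary']
Drop: ['name', 'age', 'department']
Result: 6 records, 2 fields each

[
  {
    "city": "Moscow",
    "salary": 89000
  },
  {
    "city": "Cairo",
    "salary": 106000
  },
  {
    "city": "Cairo",
    "salary": 87000
  },
  {
    "city": "Berlin",
    "salary": 94000
  },
  {
    "city": "Dublin",
    "salary": 66000
  },
  {
    "city": "Moscow",
    "salary": 84000
  }
]


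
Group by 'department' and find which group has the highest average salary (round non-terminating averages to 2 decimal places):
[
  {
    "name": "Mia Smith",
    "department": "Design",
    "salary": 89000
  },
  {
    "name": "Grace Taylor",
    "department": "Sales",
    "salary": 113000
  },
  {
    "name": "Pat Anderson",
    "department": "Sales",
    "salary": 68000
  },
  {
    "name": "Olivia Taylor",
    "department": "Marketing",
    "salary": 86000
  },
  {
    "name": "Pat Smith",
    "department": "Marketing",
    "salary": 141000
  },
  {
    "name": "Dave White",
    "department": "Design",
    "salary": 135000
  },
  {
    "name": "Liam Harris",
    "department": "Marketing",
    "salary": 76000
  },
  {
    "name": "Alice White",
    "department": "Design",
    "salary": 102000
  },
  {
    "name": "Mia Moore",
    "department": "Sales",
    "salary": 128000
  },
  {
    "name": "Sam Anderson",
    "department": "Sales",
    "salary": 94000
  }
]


Group by: department

Groups:
  Design: 3 people, avg salary = 326000/3 ≈ $108666.67
  Marketing: 3 people, avg salary = 303000/3 = $101000
  Sales: 4 people, avg salary = 403000/4 = $100750

Highest average salary: Design (≈$108666.67)

Design (≈$108666.67)


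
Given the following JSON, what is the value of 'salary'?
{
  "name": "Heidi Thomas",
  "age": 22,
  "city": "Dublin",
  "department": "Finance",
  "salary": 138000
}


Looking up field 'salary'
Value: 138000

138000


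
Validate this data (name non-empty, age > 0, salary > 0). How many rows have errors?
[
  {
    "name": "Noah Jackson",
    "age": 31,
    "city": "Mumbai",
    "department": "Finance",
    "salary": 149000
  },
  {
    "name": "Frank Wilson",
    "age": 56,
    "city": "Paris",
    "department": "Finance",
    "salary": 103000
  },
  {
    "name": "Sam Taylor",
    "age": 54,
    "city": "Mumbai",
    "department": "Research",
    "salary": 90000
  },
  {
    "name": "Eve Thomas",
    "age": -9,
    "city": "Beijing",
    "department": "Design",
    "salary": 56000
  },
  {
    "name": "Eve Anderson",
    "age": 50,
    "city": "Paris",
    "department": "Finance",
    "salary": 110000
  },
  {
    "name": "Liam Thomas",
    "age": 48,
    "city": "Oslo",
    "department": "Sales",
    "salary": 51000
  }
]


Validating 6 records:
Rules: name non-empty, age > 0, salary > 0

  Row 1 (Noah Jackson): OK
  Row 2 (Frank Wilson): OK
  Row 3 (Sam Taylor): OK
  Row 4 (Eve Thomas): negative age: -9
  Row 5 (Eve Anderson): OK
  Row 6 (Liam Thomas): OK

Total errors: 1

1 errors


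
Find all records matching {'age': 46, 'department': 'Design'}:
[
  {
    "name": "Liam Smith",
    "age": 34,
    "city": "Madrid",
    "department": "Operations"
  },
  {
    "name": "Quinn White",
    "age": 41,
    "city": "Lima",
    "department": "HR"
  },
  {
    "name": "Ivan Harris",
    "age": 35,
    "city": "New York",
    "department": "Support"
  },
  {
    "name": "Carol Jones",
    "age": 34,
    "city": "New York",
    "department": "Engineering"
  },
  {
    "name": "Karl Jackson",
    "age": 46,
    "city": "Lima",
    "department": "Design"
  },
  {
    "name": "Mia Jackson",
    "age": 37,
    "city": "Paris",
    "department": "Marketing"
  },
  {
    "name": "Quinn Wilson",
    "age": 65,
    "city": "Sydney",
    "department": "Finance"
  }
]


Search criteria: {'age': 46, 'department': 'Design'}

Checking 7 records:
  Liam Smith: {age: 34, department: Operations}
  Quinn White: {age: 41, department: HR}
  Ivan Harris: {age: 35, department: Support}
  Carol Jones: {age: 34, department: Engineering}
  Karl Jackson: {age: 46, department: Design} <-- MATCH
  Mia Jackson: {age: 37, department: Marketing}
  Quinn Wilson: {age: 65, department: Finance}

Matches: ["Karl Jackson"]

["Karl Jackson"]


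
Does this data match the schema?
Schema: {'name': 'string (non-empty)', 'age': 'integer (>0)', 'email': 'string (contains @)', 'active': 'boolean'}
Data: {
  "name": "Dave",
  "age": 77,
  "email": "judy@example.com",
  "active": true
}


Validating each field against schema:
  name: OK (non-empty string)
  age: OK (positive integer)
  email: OK (string with @)
  active: OK (boolean)

Result: VALID

VALID


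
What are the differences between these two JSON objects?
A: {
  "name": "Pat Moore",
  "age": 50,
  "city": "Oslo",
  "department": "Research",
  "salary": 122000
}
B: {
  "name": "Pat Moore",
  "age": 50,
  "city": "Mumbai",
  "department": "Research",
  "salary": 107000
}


Comparing each field (in key order):
  name: same
  age: same
  city: DIFFERENT
  department: same
  salary: DIFFERENT
Differences:
  city: Oslo -> Mumbai
  salary: 122000 -> 107000

2 field(s) changed

2 changes: city, salary


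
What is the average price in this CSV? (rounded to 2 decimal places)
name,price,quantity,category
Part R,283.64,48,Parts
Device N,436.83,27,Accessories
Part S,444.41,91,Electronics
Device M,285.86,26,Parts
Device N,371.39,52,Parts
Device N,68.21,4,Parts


Computing average price:
Values: [283.64, 436.83, 444.41, 285.86, 371.39, 68.21]
Sum = 1890.34
Count = 6
Average = 1890.34/6 ≈ 315.06 (rounded to 2 decimal places)

315.06


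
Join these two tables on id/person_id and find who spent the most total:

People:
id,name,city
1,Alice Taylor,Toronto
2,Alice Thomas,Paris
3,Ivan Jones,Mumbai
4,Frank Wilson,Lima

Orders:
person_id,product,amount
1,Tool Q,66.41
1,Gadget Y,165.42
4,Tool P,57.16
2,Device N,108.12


Join on: people.id = orders.person_id

Joined rows:
  Alice Taylor (Toronto) bought Tool Q for $66.41
  Alice Taylor (Toronto) bought Gadget Y for $165.42
  Frank Wilson (Lima) bought Tool P for $57.16
  Alice Thomas (Paris) bought Device N for $108.12

Total per person:
  Alice Taylor: $231.83
  Alice Thomas: $108.12
  Frank Wilson: $57.16

Top spender: Alice Taylor ($231.83)

Alice Taylor ($231.83)


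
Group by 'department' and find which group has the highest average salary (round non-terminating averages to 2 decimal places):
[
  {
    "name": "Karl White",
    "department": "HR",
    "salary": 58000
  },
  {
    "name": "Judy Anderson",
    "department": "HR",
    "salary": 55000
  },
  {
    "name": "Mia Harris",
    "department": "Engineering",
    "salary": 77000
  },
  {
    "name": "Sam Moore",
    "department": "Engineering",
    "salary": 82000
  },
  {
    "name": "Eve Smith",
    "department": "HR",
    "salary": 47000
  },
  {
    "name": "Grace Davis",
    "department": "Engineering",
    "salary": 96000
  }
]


Group by: department

Groups:
  Engineering: 3 people, avg salary = 255000/3 = $85000
  HR: 3 people, avg salary = 160000/3 ≈ $53333.33

Highest average salary: Engineering ($85000)

Engineering ($85000)


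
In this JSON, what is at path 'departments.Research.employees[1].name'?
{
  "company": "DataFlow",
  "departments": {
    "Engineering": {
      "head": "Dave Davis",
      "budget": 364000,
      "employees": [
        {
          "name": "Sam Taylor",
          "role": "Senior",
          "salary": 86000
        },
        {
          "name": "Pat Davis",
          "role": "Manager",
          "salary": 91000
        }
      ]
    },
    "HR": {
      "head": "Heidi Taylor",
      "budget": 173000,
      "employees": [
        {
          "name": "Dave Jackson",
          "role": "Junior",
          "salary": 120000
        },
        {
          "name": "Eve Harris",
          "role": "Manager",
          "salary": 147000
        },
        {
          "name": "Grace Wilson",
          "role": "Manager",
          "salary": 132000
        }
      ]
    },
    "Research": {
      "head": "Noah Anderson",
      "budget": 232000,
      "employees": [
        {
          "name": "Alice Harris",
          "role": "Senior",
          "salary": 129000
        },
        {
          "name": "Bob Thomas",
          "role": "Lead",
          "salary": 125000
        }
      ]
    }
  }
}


Path: departments.Research.employees[1].name

Navigate:
  -> departments
  -> Research
  -> employees[1].name = 'Bob Thomas'

Bob Thomas


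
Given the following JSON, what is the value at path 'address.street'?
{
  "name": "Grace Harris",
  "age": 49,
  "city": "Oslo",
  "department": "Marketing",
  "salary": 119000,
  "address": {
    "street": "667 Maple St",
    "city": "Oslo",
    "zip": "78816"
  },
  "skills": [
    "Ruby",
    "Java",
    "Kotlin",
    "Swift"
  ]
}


Query: address.street
Path: address -> street
Value: 667 Maple St

667 Maple St


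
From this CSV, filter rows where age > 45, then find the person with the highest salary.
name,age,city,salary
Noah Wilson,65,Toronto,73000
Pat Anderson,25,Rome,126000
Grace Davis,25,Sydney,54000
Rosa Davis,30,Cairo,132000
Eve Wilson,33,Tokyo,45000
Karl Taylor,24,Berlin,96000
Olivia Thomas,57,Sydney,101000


Filter: age > 45
Sort by: salary (descending)

Filtered records (2):
  Olivia Thomas, age 57, salary $101000
  Noah Wilson, age 65, salary $73000

Highest salary: Olivia Thomas ($101000)

Olivia Thomas


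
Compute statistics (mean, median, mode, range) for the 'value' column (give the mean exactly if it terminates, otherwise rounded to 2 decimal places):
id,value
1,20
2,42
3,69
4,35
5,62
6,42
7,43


Data: [20, 42, 69, 35, 62, 42, 43]
Count: 7
Sum: 313
Mean: 313/7 ≈ 44.71 (rounded to 2 decimal places)
Sorted: [20, 35, 42, 42, 43, 62, 69]
Median: 42.0
Mode: 42 (2 times)
Range: 69 - 20 = 49
Min: 20, Max: 69

mean≈44.71, median=42.0, mode=42, range=49


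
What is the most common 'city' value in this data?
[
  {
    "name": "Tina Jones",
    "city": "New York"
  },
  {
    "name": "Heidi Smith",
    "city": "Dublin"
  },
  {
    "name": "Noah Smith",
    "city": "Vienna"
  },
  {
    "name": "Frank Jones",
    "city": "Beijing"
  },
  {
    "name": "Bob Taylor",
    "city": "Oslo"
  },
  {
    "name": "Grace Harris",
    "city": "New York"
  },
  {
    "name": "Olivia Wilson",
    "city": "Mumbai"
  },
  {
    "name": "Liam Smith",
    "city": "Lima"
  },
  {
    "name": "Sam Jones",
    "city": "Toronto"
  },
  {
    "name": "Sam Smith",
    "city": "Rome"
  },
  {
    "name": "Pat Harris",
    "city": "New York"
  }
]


Counting 'city' values across 11 records:

  New York: 3 ###
  Dublin: 1 #
  Vienna: 1 #
  Beijing: 1 #
  Oslo: 1 #
  Mumbai: 1 #
  Lima: 1 #
  Toronto: 1 #
  Rome: 1 #

Most common: New York (3 times)

New York (3 times)


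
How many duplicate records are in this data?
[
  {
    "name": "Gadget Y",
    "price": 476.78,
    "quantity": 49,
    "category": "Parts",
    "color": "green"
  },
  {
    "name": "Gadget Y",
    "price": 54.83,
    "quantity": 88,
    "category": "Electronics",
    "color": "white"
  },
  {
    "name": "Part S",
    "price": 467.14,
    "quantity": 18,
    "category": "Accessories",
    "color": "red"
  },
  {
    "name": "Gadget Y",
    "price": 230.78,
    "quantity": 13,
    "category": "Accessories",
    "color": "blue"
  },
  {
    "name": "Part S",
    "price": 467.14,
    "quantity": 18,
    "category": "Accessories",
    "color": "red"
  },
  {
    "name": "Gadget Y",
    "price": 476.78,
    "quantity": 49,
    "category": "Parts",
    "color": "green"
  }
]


Checking 6 records for duplicates:

  Row 1: Gadget Y ($476.78, qty 49)
  Row 2: Gadget Y ($54.83, qty 88)
  Row 3: Part S ($467.14, qty 18)
  Row 4: Gadget Y ($230.78, qty 13)
  Row 5: Part S ($467.14, qty 18) <-- DUPLICATE
  Row 6: Gadget Y ($476.78, qty 49) <-- DUPLICATE

Duplicates found: 2
Unique records: 4

2 duplicates, 4 unique


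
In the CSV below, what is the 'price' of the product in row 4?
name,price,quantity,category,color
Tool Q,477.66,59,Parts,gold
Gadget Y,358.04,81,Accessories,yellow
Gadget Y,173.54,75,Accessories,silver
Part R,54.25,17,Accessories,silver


Query: Row 4 ('Part R'), column 'price'
Value: 54.25

54.25


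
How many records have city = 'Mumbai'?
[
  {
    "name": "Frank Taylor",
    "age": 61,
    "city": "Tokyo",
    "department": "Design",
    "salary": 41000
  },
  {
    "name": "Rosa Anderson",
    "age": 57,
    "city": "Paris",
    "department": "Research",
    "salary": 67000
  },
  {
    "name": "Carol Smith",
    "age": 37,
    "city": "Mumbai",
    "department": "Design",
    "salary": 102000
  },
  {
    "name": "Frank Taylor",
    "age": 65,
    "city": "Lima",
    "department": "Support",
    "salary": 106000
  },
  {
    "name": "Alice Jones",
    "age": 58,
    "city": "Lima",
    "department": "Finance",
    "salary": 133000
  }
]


Data: 5 records
Condition: city = 'Mumbai'

Checking each record:
  Frank Taylor: Tokyo
  Rosa Anderson: Paris
  Carol Smith: Mumbai MATCH
  Frank Taylor: Lima
  Alice Jones: Lima

Count: 1

1


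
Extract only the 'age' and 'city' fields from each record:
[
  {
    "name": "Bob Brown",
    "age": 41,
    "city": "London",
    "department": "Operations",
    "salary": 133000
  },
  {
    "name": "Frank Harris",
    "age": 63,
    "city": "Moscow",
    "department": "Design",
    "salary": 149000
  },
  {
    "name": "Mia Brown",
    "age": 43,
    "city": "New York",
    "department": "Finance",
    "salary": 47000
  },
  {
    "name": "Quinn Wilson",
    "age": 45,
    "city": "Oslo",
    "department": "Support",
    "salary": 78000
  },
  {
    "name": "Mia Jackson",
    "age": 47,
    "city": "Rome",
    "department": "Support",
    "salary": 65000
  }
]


Original: 5 records with fields: name, age, city, department, salary
Keep: ['age', 'city']
Drop: ['name', 'department', 'salary']
Result: 5 records, 2 fields each

[
  {
    "age": 41,
    "city": "London"
  },
  {
    "age": 63,
    "city": "Moscow"
  },
  {
    "age": 43,
    "city": "New York"
  },
  {
    "age": 45,
    "city": "Oslo"
  },
  {
    "age": 47,
    "city": "Rome"
  }
]


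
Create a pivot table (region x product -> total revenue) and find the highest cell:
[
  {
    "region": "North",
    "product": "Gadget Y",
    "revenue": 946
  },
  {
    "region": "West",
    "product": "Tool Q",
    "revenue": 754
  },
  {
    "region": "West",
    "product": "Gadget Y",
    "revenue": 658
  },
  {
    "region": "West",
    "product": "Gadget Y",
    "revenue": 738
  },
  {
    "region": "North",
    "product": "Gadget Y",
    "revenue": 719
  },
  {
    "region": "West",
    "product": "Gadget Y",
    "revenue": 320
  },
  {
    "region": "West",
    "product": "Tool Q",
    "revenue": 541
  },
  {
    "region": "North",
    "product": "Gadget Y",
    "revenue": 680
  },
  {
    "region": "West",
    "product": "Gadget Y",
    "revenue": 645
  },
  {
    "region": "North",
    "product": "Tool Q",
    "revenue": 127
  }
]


Pivot: region (rows) x product (columns) -> total revenue

     Gadget Y      Tool Q      
North         2345           127  
West          2361          1295  

Highest: West / Gadget Y = $2361

West / Gadget Y = $2361


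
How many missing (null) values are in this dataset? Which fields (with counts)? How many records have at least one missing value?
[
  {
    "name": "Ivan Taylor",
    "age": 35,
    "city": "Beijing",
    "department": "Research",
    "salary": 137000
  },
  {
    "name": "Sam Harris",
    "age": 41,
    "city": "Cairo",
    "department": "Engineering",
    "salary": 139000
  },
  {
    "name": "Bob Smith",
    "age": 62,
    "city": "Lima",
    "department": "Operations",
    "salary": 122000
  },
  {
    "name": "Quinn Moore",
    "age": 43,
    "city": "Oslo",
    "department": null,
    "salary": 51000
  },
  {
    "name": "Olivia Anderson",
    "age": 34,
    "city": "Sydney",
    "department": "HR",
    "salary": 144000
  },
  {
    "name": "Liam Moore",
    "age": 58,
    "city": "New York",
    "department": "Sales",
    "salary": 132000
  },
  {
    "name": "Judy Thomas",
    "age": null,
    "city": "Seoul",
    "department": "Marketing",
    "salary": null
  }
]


Checking for missing (null) values in 7 records:

  Ivan Taylor: complete
  Sam Harris: complete
  Bob Smith: complete
  Quinn Moore: department
  Olivia Anderson: complete
  Liam Moore: complete
  Judy Thomas: age, salary

Per field:
  name: 0 missing
  age: 1 missing
  city: 0 missing
  department: 1 missing
  salary: 1 missing

Total missing values: 3
Records with any missing: 2

3 missing values (age: 1, department: 1, salary: 1); 2 incomplete records


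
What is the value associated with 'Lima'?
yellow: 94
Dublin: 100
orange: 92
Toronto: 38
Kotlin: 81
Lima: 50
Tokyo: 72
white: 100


Looking up key 'Lima'
Value: 50

50


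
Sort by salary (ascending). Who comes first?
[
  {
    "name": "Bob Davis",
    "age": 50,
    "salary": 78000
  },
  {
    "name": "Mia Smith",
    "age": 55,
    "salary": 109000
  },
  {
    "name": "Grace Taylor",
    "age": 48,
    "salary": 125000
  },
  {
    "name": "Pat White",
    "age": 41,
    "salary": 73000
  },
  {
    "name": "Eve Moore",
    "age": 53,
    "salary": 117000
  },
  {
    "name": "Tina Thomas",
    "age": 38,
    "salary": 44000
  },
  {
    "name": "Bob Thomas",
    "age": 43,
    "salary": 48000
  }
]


Sort by: salary (ascending)

Sorted order:
  1. Tina Thomas (salary = 44000)
  2. Bob Thomas (salary = 48000)
  3. Pat White (salary = 73000)
  4. Bob Davis (salary = 78000)
  5. Mia Smith (salary = 109000)
  6. Eve Moore (salary = 117000)
  7. Grace Taylor (salary = 125000)

First: Tina Thomas

Tina Thomas


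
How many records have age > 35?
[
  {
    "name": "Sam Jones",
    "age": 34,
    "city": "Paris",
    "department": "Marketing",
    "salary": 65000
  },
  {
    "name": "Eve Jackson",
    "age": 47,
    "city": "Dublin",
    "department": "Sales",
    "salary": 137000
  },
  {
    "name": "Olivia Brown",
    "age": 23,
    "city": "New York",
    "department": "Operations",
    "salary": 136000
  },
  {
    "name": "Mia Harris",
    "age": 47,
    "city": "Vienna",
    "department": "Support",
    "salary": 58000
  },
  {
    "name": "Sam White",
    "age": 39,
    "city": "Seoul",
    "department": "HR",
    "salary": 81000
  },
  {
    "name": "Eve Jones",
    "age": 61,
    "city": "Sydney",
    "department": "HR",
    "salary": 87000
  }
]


Data: 6 records
Condition: age > 35

Checking each record:
  Sam Jones: 34
  Eve Jackson: 47 MATCH
  Olivia Brown: 23
  Mia Harris: 47 MATCH
  Sam White: 39 MATCH
  Eve Jones: 61 MATCH

Count: 4

4


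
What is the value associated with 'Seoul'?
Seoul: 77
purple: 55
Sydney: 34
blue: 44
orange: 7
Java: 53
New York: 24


Looking up key 'Seoul'
Value: 77

77


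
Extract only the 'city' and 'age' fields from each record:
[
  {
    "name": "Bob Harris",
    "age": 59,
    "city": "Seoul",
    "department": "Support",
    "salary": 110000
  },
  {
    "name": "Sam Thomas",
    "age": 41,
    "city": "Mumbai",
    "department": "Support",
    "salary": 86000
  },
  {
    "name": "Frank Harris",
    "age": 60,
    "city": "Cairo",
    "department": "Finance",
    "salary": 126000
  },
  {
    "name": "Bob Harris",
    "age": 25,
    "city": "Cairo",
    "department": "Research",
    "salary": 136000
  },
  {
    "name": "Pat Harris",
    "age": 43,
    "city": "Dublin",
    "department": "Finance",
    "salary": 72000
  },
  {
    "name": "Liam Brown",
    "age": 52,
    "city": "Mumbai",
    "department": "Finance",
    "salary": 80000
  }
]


Original: 6 records with fields: name, age, city, department, salary
Keep: ['city', 'age']
Drop: ['name', 'department', 'salary']
Result: 6 records, 2 fields each

[
  {
    "city": "Seoul",
    "age": 59
  },
  {
    "city": "Mumbai",
    "age": 41
  },
  {
    "city": "Cairo",
    "age": 60
  },
  {
    "city": "Cairo",
    "age": 25
  },
  {
    "city": "Dublin",
    "age": 43
  },
  {
    "city": "Mumbai",
    "age": 52
  }
]


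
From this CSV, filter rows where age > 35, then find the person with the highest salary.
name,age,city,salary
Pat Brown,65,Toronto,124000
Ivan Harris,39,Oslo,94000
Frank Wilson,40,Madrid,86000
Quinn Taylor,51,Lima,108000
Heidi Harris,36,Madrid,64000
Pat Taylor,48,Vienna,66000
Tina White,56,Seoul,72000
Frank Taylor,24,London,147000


Filter: age > 35
Sort by: salary (descending)

Filtered records (7):
  Pat Brown, age 65, salary $124000
  Quinn Taylor, age 51, salary $108000
  Ivan Harris, age 39, salary $94000
  Frank Wilson, age 40, salary $86000
  Tina White, age 56, salary $72000
  Pat Taylor, age 48, salary $66000
  Heidi Harris, age 36, salary $64000

Highest salary: Pat Brown ($124000)

Pat Brown


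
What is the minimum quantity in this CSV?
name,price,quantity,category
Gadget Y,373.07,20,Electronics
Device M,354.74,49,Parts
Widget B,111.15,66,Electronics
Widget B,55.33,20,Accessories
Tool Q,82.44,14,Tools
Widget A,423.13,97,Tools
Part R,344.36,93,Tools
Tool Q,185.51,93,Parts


Computing minimum quantity:
Values: [20, 49, 66, 20, 14, 97, 93, 93]
Min = 14

14


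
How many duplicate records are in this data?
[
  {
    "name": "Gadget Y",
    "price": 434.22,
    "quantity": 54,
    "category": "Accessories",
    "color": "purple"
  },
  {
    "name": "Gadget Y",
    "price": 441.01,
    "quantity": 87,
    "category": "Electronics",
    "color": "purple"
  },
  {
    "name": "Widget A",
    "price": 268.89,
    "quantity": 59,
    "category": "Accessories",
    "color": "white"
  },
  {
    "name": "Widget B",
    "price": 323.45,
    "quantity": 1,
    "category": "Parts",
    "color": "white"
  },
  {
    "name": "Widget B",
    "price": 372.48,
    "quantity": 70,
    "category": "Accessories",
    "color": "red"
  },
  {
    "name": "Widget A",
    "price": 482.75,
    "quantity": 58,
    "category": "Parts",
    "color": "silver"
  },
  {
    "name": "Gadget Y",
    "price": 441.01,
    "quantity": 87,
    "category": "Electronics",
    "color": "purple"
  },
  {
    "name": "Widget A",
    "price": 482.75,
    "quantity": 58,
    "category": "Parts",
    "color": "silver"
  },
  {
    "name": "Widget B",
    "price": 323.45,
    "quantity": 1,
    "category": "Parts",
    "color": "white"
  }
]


Checking 9 records for duplicates:

  Row 1: Gadget Y ($434.22, qty 54)
  Row 2: Gadget Y ($441.01, qty 87)
  Row 3: Widget A ($268.89, qty 59)
  Row 4: Widget B ($323.45, qty 1)
  Row 5: Widget B ($372.48, qty 70)
  Row 6: Widget A ($482.75, qty 58)
  Row 7: Gadget Y ($441.01, qty 87) <-- DUPLICATE
  Row 8: Widget A ($482.75, qty 58) <-- DUPLICATE
  Row 9: Widget B ($323.45, qty 1) <-- DUPLICATE

Duplicates found: 3
Unique records: 6

3 duplicates, 6 unique


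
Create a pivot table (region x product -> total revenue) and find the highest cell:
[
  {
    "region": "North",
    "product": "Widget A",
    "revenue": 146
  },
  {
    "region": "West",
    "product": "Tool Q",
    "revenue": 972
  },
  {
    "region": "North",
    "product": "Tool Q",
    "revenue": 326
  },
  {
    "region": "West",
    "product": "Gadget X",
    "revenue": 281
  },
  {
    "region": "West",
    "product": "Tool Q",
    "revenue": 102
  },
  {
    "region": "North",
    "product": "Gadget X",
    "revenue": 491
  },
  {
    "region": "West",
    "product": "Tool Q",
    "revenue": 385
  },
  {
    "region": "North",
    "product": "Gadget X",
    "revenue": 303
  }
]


Pivot: region (rows) x product (columns) -> total revenue

     Gadget X      Tool Q        Widget A    
North          794           326           146  
West           281          1459             0  

Highest: West / Tool Q = $1459

West / Tool Q = $1459


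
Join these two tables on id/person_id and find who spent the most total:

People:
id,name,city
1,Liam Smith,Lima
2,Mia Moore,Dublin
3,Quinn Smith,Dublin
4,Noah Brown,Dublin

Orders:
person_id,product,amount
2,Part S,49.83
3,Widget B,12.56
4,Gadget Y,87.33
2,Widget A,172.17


Join on: people.id = orders.person_id

Joined rows:
  Mia Moore (Dublin) bought Part S for $49.83
  Quinn Smith (Dublin) bought Widget B for $12.56
  Noah Brown (Dublin) bought Gadget Y for $87.33
  Mia Moore (Dublin) bought Widget A for $172.17

Total per person:
  Mia Moore: $222.00
  Noah Brown: $87.33
  Quinn Smith: $12.56

Top spender: Mia Moore ($222.00)

Mia Moore ($222.00)
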